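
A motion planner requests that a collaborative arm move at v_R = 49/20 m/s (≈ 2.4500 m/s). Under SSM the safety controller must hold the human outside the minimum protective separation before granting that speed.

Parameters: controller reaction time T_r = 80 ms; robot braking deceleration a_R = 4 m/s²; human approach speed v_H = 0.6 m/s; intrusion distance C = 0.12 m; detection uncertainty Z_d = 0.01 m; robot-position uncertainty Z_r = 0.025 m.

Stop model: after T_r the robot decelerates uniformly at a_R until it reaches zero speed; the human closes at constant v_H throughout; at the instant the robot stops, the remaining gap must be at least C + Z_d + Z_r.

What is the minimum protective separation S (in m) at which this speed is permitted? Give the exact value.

S_min = 24269/16000 m = 1.5168 m

T_s = v_R/a_R = (49/20)/4 = 0.6125 s
robot in T_r: 2.4500·0.0800 = 0.1960 m
robot under decel: 2.4500²/(2·4.0000) = 0.7503 m
human over T_r+T_s: 0.6000·(0.0800+0.6125) = 0.4155 m
margins: 0.1200+0.0100+0.0250 = 0.1550 m
S_min ≈ 0.1960+0.7503+0.4155+0.1550  ⇒  S_min = 24269/16000 m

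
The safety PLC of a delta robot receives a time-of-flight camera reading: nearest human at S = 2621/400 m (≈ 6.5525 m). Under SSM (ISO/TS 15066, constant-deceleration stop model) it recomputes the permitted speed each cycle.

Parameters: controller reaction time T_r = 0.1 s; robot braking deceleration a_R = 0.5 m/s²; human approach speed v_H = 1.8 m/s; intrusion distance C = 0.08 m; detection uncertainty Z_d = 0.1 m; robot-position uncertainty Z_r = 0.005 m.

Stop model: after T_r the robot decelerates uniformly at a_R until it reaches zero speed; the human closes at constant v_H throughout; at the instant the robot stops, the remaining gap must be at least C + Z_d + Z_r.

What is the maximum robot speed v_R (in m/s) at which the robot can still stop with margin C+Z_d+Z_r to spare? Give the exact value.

v_R_max = 5/4 m/s = 1.2500 m/s

collect terms ⇒ (1)·v_R² + (37/10)·v_R + (-99/16) = 0
  disc = (37/10)² − 4·(1)·(-99/16) = 961/25 ; √disc = 31/5
  v_R = (−(37/10) + 31/5) / (2·(1)) = 5/4 m/s
check:
T_s = v_R/a_R = (5/4)/(1/2) = 2.5000 s
robot covers v_R·T_r = 1.2500·0.1000 = 0.1250 m before braking
braking distance = 1.2500²/(2·0.5000) = 1.5625 m
person approaches 1.8000·(0.1000+2.5000) = 4.6800 m
margins: 0.0800+0.1000+0.0050 = 0.1850 m
sum ≈ 0.1250+1.5625+4.6800+0.1850 ≈ 6.5525 m = S ✓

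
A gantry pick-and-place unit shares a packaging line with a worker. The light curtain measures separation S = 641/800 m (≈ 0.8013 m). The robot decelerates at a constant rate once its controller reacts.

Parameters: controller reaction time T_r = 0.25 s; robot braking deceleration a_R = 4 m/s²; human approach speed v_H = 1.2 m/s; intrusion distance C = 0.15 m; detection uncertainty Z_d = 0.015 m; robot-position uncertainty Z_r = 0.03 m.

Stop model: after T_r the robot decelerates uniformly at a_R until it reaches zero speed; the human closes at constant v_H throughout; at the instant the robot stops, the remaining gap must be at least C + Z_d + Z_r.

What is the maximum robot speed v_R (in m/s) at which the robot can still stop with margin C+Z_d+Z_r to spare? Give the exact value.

v_R_max = 1/2 m/s = 0.5000 m/s

at the boundary: (1/8)·v² + (11/20)·v + (-49/160) = 0
  disc = (11/20)² − 4·(1/8)·(-49/160) = 729/1600 ; √disc = 27/40
  v_R = (−(11/20) + 27/40) / (2·(1/8)) = 1/2 m/s
check:
T_s = v_R/a_R = (1/2)/4 = 0.1250 s
robot in T_r: 0.5000·0.2500 = 0.1250 m
robot under decel: 0.5000²/(2·4.0000) = 0.0312 m
person approaches 1.2000·(0.2500+0.1250) = 0.4500 m
residual clearance needed = 0.1500+0.0150+0.0300 = 0.1950 m
sum ≈ 0.1250+0.0312+0.4500+0.1950 ≈ 0.8013 m = S ✓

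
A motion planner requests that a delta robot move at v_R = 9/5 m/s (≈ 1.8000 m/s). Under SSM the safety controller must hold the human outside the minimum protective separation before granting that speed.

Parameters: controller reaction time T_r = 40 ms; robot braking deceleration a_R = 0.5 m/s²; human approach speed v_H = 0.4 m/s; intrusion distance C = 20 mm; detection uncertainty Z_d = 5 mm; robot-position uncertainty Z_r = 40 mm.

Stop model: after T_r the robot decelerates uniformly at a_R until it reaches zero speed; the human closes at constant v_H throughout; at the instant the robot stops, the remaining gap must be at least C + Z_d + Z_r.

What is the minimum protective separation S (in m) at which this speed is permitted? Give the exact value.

T_s = v_R/a_R = (9/5)/(1/2) = 3.6000 s
robot covers v_R·T_r = 1.8000·0.0400 = 0.0720 m before braking
robot covers 1.8000·3.6000 − ½·0.5000·3.6000² = 3.2400 m while stopping
human over T_r+T_s: 0.4000·(0.0400+3.6000) = 1.4560 m
C+Z_d+Z_r = 0.0200+0.0050+0.0400 = 0.0650 m
S_min ≈ 0.0720+3.2400+1.4560+0.0650  ⇒  S_min = 4833/1000 m

S_min = 4833/1000 m = 4.8330 m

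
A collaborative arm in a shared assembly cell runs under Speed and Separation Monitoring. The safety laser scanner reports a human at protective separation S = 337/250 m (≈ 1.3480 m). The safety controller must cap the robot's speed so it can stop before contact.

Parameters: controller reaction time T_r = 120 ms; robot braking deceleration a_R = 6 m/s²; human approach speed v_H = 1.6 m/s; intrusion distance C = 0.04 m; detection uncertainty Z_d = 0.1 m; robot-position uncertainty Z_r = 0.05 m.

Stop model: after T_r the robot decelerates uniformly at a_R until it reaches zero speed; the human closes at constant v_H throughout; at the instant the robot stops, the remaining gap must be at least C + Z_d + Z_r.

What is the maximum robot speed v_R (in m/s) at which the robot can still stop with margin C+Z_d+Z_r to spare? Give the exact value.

quadratic (1/12)·v² + (29/75)·v + (-483/500) = 0
  disc = (29/75)² − 4·(1/12)·(-483/500) = 10609/22500 ; √disc = 103/150
  v_R = (−(29/75) + 103/150) / (2·(1/12)) = 9/5 m/s
check:
braking lasts T_s = (9/5)/6 = 0.3000 s
robot covers v_R·T_r = 1.8000·0.1200 = 0.2160 m before braking
robot covers 1.8000·0.3000 − ½·6.0000·0.3000² = 0.2700 m while stopping
person approaches 1.6000·(0.1200+0.3000) = 0.6720 m
margins: 0.0400+0.1000+0.0500 = 0.1900 m
sum ≈ 0.2160+0.2700+0.6720+0.1900 ≈ 1.3480 m = S ✓

v_R_max = 9/5 m/s = 1.8000 m/s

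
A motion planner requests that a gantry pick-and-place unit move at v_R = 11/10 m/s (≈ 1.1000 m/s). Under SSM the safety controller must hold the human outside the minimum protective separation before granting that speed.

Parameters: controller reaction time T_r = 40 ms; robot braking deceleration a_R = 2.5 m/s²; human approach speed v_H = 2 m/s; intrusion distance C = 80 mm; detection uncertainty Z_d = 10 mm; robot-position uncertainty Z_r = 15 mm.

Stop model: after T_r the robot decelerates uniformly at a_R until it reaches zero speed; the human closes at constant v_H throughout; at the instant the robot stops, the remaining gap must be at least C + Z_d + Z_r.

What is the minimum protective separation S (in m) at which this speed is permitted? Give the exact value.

braking lasts T_s = (11/10)/(5/2) = 0.4400 s
reaction-phase robot travel = 1.1000·0.0400 = 0.0440 m
robot covers 1.1000·0.4400 − ½·2.5000·0.4400² = 0.2420 m while stopping
human over T_r+T_s: 2.0000·(0.0400+0.4400) = 0.9600 m
margins: 0.0800+0.0100+0.0150 = 0.1050 m
S_min ≈ 0.0440+0.2420+0.9600+0.1050  ⇒  S_min = 1351/1000 m

S_min = 1351/1000 m = 1.3510 m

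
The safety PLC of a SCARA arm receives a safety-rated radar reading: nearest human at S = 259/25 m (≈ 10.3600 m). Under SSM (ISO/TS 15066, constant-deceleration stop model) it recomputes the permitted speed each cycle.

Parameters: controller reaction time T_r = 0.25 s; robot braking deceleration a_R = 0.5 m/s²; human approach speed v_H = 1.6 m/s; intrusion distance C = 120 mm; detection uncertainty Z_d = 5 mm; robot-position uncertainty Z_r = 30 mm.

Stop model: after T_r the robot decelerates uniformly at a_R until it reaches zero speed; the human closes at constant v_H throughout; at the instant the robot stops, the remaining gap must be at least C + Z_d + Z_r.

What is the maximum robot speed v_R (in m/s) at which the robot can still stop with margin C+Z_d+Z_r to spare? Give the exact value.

at the boundary: (1)·v² + (69/20)·v + (-1961/200) = 0
  disc = (69/20)² − 4·(1)·(-1961/200) = 20449/400 ; √disc = 143/20
  v_R = (−(69/20) + 143/20) / (2·(1)) = 37/20 m/s
check:
braking lasts T_s = (37/20)/(1/2) = 3.7000 s
robot in T_r: 1.8500·0.2500 = 0.4625 m
braking distance = 1.8500²/(2·0.5000) = 3.4225 m
human closes 1.6000·3.9500 = 6.3200 m
margins: 0.1200+0.0050+0.0300 = 0.1550 m
sum ≈ 0.4625+3.4225+6.3200+0.1550 ≈ 10.3600 m = S ✓

v_R_max = 37/20 m/s = 1.8500 m/s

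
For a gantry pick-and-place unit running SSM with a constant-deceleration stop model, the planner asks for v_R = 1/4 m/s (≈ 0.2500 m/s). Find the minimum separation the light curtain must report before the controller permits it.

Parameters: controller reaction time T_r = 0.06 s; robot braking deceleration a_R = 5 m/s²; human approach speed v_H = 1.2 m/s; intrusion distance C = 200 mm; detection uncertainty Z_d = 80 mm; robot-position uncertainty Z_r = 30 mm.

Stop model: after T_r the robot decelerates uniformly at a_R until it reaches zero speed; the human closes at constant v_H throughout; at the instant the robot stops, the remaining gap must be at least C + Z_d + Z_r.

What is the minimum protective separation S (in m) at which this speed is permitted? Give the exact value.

S_min = 1853/4000 m = 0.4632 m

T_s = v_R/a_R = (1/4)/5 = 0.0500 s
robot covers v_R·T_r = 0.2500·0.0600 = 0.0150 m before braking
robot under decel: 0.2500²/(2·5.0000) = 0.0063 m
human closes 1.2000·0.1100 = 0.1320 m
residual clearance needed = 0.2000+0.0800+0.0300 = 0.3100 m
S_min ≈ 0.0150+0.0063+0.1320+0.3100  ⇒  S_min = 1853/4000 m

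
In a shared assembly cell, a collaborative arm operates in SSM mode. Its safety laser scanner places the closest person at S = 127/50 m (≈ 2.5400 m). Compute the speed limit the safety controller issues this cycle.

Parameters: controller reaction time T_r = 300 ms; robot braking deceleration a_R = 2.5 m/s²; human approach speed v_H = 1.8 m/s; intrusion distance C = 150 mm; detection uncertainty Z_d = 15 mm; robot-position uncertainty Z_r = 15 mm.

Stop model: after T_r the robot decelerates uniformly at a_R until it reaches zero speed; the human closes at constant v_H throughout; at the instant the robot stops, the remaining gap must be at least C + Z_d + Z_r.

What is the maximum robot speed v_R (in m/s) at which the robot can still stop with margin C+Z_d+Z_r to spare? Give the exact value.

collect terms ⇒ (1/5)·v_R² + (51/50)·v_R + (-91/50) = 0
  disc = (51/50)² − 4·(1/5)·(-91/50) = 6241/2500 ; √disc = 79/50
  v_R = (−(51/50) + 79/50) / (2·(1/5)) = 7/5 m/s
check:
T_s = v_R/a_R = (7/5)/(5/2) = 0.5600 s
robot in T_r: 1.4000·0.3000 = 0.4200 m
braking distance = 1.4000²/(2·2.5000) = 0.3920 m
human closes 1.8000·0.8600 = 1.5480 m
residual clearance needed = 0.1500+0.0150+0.0150 = 0.1800 m
sum ≈ 0.4200+0.3920+1.5480+0.1800 ≈ 2.5400 m = S ✓

v_R_max = 7/5 m/s = 1.4000 m/s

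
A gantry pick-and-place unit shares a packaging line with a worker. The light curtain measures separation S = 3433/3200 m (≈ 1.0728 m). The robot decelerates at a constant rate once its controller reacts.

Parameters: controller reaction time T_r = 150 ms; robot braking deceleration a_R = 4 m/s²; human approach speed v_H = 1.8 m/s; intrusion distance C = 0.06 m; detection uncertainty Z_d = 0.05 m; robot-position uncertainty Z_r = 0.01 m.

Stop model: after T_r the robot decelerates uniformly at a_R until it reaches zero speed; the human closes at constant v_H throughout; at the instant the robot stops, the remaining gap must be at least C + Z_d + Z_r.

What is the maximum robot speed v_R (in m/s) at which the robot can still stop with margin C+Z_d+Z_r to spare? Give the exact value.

v_R_max = 19/20 m/s = 0.9500 m/s

quadratic (1/8)·v² + (3/5)·v + (-437/640) = 0
  disc = (3/5)² − 4·(1/8)·(-437/640) = 4489/6400 ; √disc = 67/80
  v_R = (−(3/5) + 67/80) / (2·(1/8)) = 19/20 m/s
check:
braking lasts T_s = (19/20)/4 = 0.2375 s
robot covers v_R·T_r = 0.9500·0.1500 = 0.1425 m before braking
robot covers 0.9500·0.2375 − ½·4.0000·0.2375² = 0.1128 m while stopping
person approaches 1.8000·(0.1500+0.2375) = 0.6975 m
C+Z_d+Z_r = 0.0600+0.0500+0.0100 = 0.1200 m
sum ≈ 0.1425+0.1128+0.6975+0.1200 ≈ 1.0728 m = S ✓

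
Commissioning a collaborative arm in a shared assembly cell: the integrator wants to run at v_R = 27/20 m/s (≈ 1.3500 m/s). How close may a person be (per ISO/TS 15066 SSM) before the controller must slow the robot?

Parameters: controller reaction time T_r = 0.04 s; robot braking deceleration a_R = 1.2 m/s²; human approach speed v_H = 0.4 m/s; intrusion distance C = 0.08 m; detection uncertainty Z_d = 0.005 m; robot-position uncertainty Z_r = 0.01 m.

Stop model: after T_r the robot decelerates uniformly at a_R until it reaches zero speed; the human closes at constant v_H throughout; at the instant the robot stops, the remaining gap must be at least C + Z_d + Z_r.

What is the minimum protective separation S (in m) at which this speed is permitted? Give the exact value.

S_min = 2199/1600 m = 1.3744 m

T_s = v_R/a_R = (27/20)/(6/5) = 1.1250 s
robot in T_r: 1.3500·0.0400 = 0.0540 m
robot covers 1.3500·1.1250 − ½·1.2000·1.1250² = 0.7594 m while stopping
human closes 0.4000·1.1650 = 0.4660 m
residual clearance needed = 0.0800+0.0050+0.0100 = 0.0950 m
S_min ≈ 0.0540+0.7594+0.4660+0.0950  ⇒  S_min = 2199/1600 m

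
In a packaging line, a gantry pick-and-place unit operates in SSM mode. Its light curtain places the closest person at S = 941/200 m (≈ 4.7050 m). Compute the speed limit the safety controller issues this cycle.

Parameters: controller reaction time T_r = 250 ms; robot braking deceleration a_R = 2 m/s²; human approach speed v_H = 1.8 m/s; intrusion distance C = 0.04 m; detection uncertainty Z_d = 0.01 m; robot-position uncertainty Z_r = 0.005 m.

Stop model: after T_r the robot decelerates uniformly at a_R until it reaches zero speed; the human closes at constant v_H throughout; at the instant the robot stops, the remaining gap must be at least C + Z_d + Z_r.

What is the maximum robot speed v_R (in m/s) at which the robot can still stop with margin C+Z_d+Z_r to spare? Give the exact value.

collect terms ⇒ (1/4)·v_R² + (23/20)·v_R + (-21/5) = 0
  disc = (23/20)² − 4·(1/4)·(-21/5) = 2209/400 ; √disc = 47/20
  v_R = (−(23/20) + 47/20) / (2·(1/4)) = 12/5 m/s
check:
braking lasts T_s = (12/5)/2 = 1.2000 s
robot in T_r: 2.4000·0.2500 = 0.6000 m
braking distance = 2.4000²/(2·2.0000) = 1.4400 m
human closes 1.8000·1.4500 = 2.6100 m
C+Z_d+Z_r = 0.0400+0.0100+0.0050 = 0.0550 m
sum ≈ 0.6000+1.4400+2.6100+0.0550 ≈ 4.7050 m = S ✓

v_R_max = 12/5 m/s = 2.4000 m/s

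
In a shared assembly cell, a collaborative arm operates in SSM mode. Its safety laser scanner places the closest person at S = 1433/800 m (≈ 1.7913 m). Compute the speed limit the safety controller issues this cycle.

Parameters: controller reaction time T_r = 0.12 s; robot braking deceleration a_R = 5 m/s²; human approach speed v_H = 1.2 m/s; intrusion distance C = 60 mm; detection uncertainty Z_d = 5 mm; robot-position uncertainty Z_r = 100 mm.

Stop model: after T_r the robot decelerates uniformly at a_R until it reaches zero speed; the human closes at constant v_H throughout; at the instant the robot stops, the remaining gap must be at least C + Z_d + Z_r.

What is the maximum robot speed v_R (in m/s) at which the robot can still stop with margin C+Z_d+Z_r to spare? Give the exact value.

v_R_max = 49/20 m/s = 2.4500 m/s

collect terms ⇒ (1/10)·v_R² + (9/25)·v_R + (-5929/4000) = 0
  disc = (9/25)² − 4·(1/10)·(-5929/4000) = 289/400 ; √disc = 17/20
  v_R = (−(9/25) + 17/20) / (2·(1/10)) = 49/20 m/s
check:
T_s = v_R/a_R = (49/20)/5 = 0.4900 s
reaction-phase robot travel = 2.4500·0.1200 = 0.2940 m
braking distance = 2.4500²/(2·5.0000) = 0.6002 m
human closes 1.2000·0.6100 = 0.7320 m
margins: 0.0600+0.0050+0.1000 = 0.1650 m
sum ≈ 0.2940+0.6002+0.7320+0.1650 ≈ 1.7913 m = S ✓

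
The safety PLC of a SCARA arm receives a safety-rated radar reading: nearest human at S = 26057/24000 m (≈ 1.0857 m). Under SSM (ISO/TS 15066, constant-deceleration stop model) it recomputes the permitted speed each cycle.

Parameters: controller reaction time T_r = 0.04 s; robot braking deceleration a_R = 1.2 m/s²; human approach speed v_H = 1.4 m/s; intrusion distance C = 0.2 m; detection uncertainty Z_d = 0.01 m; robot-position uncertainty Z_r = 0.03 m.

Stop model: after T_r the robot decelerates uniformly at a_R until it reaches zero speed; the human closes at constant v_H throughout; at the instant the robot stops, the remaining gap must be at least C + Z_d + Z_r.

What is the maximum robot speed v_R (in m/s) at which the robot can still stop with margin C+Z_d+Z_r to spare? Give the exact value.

v_R_max = 11/20 m/s = 0.5500 m/s

quadratic (5/12)·v² + (181/150)·v + (-18953/24000) = 0
  disc = (181/150)² − 4·(5/12)·(-18953/24000) = 110889/40000 ; √disc = 333/200
  v_R = (−(181/150) + 333/200) / (2·(5/12)) = 11/20 m/s
check:
braking lasts T_s = (11/20)/(6/5) = 0.4583 s
robot in T_r: 0.5500·0.0400 = 0.0220 m
robot covers 0.5500·0.4583 − ½·1.2000·0.4583² = 0.1260 m while stopping
human over T_r+T_s: 1.4000·(0.0400+0.4583) = 0.6977 m
margins: 0.2000+0.0100+0.0300 = 0.2400 m
sum ≈ 0.0220+0.1260+0.6977+0.2400 ≈ 1.0857 m = S ✓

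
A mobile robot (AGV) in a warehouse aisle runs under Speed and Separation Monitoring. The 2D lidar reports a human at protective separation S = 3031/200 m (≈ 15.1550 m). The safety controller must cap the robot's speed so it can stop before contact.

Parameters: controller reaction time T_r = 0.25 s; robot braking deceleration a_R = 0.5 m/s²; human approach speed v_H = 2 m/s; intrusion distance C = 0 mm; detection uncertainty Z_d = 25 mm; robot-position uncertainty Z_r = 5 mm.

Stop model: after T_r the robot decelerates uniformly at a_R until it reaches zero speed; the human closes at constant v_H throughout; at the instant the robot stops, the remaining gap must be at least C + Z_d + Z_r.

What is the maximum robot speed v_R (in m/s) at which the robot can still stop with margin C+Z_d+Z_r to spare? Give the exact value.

quadratic (1)·v² + (17/4)·v + (-117/8) = 0
  disc = (17/4)² − 4·(1)·(-117/8) = 1225/16 ; √disc = 35/4
  v_R = (−(17/4) + 35/4) / (2·(1)) = 9/4 m/s
check:
T_s = v_R/a_R = (9/4)/(1/2) = 4.5000 s
robot in T_r: 2.2500·0.2500 = 0.5625 m
robot under decel: 2.2500²/(2·0.5000) = 5.0625 m
human closes 2.0000·4.7500 = 9.5000 m
C+Z_d+Z_r = 0.0000+0.0250+0.0050 = 0.0300 m
sum ≈ 0.5625+5.0625+9.5000+0.0300 ≈ 15.1550 m = S ✓

v_R_max = 9/4 m/s = 2.2500 m/s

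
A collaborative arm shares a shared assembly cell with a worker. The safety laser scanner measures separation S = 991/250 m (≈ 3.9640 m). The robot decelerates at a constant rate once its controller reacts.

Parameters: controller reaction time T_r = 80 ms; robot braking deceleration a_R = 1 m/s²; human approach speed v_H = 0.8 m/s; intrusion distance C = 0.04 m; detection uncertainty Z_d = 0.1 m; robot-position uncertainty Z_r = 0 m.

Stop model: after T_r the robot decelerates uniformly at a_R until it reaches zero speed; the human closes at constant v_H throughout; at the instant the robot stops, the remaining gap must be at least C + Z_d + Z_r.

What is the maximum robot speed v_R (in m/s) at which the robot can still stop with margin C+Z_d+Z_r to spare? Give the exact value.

at the boundary: (1/2)·v² + (22/25)·v + (-94/25) = 0
  disc = (22/25)² − 4·(1/2)·(-94/25) = 5184/625 ; √disc = 72/25
  v_R = (−(22/25) + 72/25) / (2·(1/2)) = 2 m/s
check:
braking lasts T_s = 2/1 = 2.0000 s
reaction-phase robot travel = 2.0000·0.0800 = 0.1600 m
braking distance = 2.0000²/(2·1.0000) = 2.0000 m
human closes 0.8000·2.0800 = 1.6640 m
margins: 0.0400+0.1000+0.0000 = 0.1400 m
sum ≈ 0.1600+2.0000+1.6640+0.1400 ≈ 3.9640 m = S ✓

v_R_max = 2 m/s = 2.0000 m/s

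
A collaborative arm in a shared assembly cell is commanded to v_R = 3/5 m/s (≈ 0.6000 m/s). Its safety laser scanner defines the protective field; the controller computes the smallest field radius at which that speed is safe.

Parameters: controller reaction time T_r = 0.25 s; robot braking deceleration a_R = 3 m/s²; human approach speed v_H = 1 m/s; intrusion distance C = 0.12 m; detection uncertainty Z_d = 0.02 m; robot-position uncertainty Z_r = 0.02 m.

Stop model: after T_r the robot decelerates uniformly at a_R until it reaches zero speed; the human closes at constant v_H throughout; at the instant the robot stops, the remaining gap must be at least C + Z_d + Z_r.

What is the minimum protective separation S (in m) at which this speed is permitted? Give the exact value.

braking lasts T_s = (3/5)/3 = 0.2000 s
robot covers v_R·T_r = 0.6000·0.2500 = 0.1500 m before braking
robot under decel: 0.6000²/(2·3.0000) = 0.0600 m
human over T_r+T_s: 1.0000·(0.2500+0.2000) = 0.4500 m
margins: 0.1200+0.0200+0.0200 = 0.1600 m
S_min ≈ 0.1500+0.0600+0.4500+0.1600  ⇒  S_min = 41/50 m

S_min = 41/50 m = 0.8200 m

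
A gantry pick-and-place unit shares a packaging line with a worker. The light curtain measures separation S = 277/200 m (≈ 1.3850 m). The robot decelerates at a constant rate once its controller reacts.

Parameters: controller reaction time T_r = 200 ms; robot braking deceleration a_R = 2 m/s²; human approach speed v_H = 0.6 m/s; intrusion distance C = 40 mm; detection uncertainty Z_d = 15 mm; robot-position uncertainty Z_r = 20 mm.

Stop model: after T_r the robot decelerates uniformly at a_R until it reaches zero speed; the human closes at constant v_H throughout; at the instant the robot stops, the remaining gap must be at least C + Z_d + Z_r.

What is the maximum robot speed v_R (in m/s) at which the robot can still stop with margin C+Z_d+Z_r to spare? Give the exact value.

quadratic (1/4)·v² + (1/2)·v + (-119/100) = 0
  disc = (1/2)² − 4·(1/4)·(-119/100) = 36/25 ; √disc = 6/5
  v_R = (−(1/2) + 6/5) / (2·(1/4)) = 7/5 m/s
check:
stop time T_s = (7/5)/2 = 0.7000 s
reaction-phase robot travel = 1.4000·0.2000 = 0.2800 m
robot under decel: 1.4000²/(2·2.0000) = 0.4900 m
human over T_r+T_s: 0.6000·(0.2000+0.7000) = 0.5400 m
residual clearance needed = 0.0400+0.0150+0.0200 = 0.0750 m
sum ≈ 0.2800+0.4900+0.5400+0.0750 ≈ 1.3850 m = S ✓

v_R_max = 7/5 m/s = 1.4000 m/s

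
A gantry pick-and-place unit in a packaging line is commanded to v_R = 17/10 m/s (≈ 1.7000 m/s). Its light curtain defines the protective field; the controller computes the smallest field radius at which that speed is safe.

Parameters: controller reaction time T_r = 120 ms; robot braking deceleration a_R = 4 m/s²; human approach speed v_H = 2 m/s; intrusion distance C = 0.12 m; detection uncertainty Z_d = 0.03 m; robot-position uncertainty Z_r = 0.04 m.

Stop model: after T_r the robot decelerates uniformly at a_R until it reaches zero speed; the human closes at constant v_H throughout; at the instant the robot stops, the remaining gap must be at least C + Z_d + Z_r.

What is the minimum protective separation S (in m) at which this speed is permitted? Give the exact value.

S_min = 7381/4000 m = 1.8453 m

braking lasts T_s = (17/10)/4 = 0.4250 s
robot covers v_R·T_r = 1.7000·0.1200 = 0.2040 m before braking
robot covers 1.7000·0.4250 − ½·4.0000·0.4250² = 0.3613 m while stopping
human closes 2.0000·0.5450 = 1.0900 m
C+Z_d+Z_r = 0.1200+0.0300+0.0400 = 0.1900 m
S_min ≈ 0.2040+0.3613+1.0900+0.1900  ⇒  S_min = 7381/4000 m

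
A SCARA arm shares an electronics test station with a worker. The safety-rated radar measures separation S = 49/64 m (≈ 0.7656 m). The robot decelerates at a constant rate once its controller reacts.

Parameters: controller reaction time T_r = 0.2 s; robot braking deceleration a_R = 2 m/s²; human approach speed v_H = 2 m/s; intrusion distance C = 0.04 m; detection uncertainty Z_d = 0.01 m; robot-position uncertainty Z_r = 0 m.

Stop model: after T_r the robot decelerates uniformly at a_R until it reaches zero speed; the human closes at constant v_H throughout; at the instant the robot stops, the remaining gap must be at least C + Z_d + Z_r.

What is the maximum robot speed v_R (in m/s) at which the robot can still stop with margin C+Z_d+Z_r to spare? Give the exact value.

collect terms ⇒ (1/4)·v_R² + (6/5)·v_R + (-101/320) = 0
  disc = (6/5)² − 4·(1/4)·(-101/320) = 2809/1600 ; √disc = 53/40
  v_R = (−(6/5) + 53/40) / (2·(1/4)) = 1/4 m/s
check:
stop time T_s = (1/4)/2 = 0.1250 s
robot in T_r: 0.2500·0.2000 = 0.0500 m
braking distance = 0.2500²/(2·2.0000) = 0.0156 m
human closes 2.0000·0.3250 = 0.6500 m
residual clearance needed = 0.0400+0.0100+0.0000 = 0.0500 m
sum ≈ 0.0500+0.0156+0.6500+0.0500 ≈ 0.7656 m = S ✓

v_R_max = 1/4 m/s = 0.2500 m/s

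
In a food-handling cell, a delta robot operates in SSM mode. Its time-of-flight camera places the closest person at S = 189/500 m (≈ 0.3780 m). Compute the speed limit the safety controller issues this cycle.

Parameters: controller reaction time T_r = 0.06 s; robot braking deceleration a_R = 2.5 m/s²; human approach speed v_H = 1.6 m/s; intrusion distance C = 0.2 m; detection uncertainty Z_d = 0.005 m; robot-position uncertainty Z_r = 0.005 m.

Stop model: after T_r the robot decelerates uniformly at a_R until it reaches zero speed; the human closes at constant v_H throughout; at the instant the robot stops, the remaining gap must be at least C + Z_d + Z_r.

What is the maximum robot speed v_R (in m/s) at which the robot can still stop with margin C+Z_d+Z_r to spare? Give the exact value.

collect terms ⇒ (1/5)·v_R² + (7/10)·v_R + (-9/125) = 0
  disc = (7/10)² − 4·(1/5)·(-9/125) = 1369/2500 ; √disc = 37/50
  v_R = (−(7/10) + 37/50) / (2·(1/5)) = 1/10 m/s
check:
T_s = v_R/a_R = (1/10)/(5/2) = 0.0400 s
robot in T_r: 0.1000·0.0600 = 0.0060 m
robot covers 0.1000·0.0400 − ½·2.5000·0.0400² = 0.0020 m while stopping
human closes 1.6000·0.1000 = 0.1600 m
margins: 0.2000+0.0050+0.0050 = 0.2100 m
sum ≈ 0.0060+0.0020+0.1600+0.2100 ≈ 0.3780 m = S ✓

v_R_max = 1/10 m/s = 0.1000 m/s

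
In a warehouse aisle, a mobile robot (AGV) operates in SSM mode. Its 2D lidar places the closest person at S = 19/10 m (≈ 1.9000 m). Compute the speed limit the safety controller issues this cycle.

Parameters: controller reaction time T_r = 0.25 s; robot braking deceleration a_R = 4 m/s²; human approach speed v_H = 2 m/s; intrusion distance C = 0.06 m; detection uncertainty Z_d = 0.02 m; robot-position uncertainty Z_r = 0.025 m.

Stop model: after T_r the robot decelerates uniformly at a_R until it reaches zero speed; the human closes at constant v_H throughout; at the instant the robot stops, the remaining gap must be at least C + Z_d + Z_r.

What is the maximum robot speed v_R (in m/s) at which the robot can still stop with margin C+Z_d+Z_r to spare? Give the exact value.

quadratic (1/8)·v² + (3/4)·v + (-259/200) = 0
  disc = (3/4)² − 4·(1/8)·(-259/200) = 121/100 ; √disc = 11/10
  v_R = (−(3/4) + 11/10) / (2·(1/8)) = 7/5 m/s
check:
braking lasts T_s = (7/5)/4 = 0.3500 s
robot covers v_R·T_r = 1.4000·0.2500 = 0.3500 m before braking
braking distance = 1.4000²/(2·4.0000) = 0.2450 m
human closes 2.0000·0.6000 = 1.2000 m
C+Z_d+Z_r = 0.0600+0.0200+0.0250 = 0.1050 m
sum ≈ 0.3500+0.2450+1.2000+0.1050 ≈ 1.9000 m = S ✓

v_R_max = 7/5 m/s = 1.4000 m/s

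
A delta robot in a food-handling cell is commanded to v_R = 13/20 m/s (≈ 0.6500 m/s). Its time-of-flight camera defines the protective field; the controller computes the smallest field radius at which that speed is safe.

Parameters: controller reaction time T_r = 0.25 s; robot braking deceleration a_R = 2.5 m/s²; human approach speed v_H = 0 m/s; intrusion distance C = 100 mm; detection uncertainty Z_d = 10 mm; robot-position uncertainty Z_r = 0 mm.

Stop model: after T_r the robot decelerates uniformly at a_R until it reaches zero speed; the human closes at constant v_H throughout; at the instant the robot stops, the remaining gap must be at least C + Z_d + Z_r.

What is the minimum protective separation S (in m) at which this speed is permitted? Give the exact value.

braking lasts T_s = (13/20)/(5/2) = 0.2600 s
reaction-phase robot travel = 0.6500·0.2500 = 0.1625 m
braking distance = 0.6500²/(2·2.5000) = 0.0845 m
human over T_r+T_s: 0.0000·(0.2500+0.2600) = 0.0000 m
C+Z_d+Z_r = 0.1000+0.0100+0.0000 = 0.1100 m
S_min ≈ 0.1625+0.0845+0.0000+0.1100  ⇒  S_min = 357/1000 m

S_min = 357/1000 m = 0.3570 m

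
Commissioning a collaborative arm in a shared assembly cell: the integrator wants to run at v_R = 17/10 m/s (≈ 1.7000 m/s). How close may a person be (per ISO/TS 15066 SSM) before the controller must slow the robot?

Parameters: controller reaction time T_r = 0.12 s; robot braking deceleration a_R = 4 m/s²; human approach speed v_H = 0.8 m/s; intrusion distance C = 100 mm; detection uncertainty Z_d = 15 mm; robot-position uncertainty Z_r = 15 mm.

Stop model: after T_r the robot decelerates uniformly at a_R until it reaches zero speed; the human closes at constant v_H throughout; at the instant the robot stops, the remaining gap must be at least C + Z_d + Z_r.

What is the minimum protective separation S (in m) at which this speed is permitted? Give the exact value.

S_min = 181/160 m = 1.1313 m

T_s = v_R/a_R = (17/10)/4 = 0.4250 s
reaction-phase robot travel = 1.7000·0.1200 = 0.2040 m
robot under decel: 1.7000²/(2·4.0000) = 0.3613 m
person approaches 0.8000·(0.1200+0.4250) = 0.4360 m
margins: 0.1000+0.0150+0.0150 = 0.1300 m
S_min ≈ 0.2040+0.3613+0.4360+0.1300  ⇒  S_min = 181/160 m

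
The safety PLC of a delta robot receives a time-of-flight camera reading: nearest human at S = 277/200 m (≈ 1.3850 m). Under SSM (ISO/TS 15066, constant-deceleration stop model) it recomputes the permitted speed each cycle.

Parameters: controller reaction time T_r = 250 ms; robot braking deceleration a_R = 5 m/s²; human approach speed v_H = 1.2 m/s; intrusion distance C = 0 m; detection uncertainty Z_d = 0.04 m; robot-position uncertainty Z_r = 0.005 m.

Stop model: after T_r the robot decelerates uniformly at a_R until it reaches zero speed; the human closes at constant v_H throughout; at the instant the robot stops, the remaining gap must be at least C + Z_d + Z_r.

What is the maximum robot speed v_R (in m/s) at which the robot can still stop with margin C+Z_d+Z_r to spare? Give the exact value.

v_R_max = 8/5 m/s = 1.6000 m/s

at the boundary: (1/10)·v² + (49/100)·v + (-26/25) = 0
  disc = (49/100)² − 4·(1/10)·(-26/25) = 6561/10000 ; √disc = 81/100
  v_R = (−(49/100) + 81/100) / (2·(1/10)) = 8/5 m/s
check:
stop time T_s = (8/5)/5 = 0.3200 s
robot covers v_R·T_r = 1.6000·0.2500 = 0.4000 m before braking
robot covers 1.6000·0.3200 − ½·5.0000·0.3200² = 0.2560 m while stopping
human over T_r+T_s: 1.2000·(0.2500+0.3200) = 0.6840 m
margins: 0.0000+0.0400+0.0050 = 0.0450 m
sum ≈ 0.4000+0.2560+0.6840+0.0450 ≈ 1.3850 m = S ✓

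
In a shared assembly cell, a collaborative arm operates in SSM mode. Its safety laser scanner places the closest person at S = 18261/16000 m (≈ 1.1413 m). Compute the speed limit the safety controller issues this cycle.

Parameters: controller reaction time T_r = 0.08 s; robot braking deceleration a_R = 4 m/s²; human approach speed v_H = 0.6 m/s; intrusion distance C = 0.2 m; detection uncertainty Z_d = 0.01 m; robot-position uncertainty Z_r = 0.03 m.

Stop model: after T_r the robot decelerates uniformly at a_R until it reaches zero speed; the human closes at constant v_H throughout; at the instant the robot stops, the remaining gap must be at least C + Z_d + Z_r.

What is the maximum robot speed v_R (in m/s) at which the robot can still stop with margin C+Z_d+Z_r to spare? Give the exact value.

v_R_max = 37/20 m/s = 1.8500 m/s

at the boundary: (1/8)·v² + (23/100)·v + (-13653/16000) = 0
  disc = (23/100)² − 4·(1/8)·(-13653/16000) = 76729/160000 ; √disc = 277/400
  v_R = (−(23/100) + 277/400) / (2·(1/8)) = 37/20 m/s
check:
T_s = v_R/a_R = (37/20)/4 = 0.4625 s
reaction-phase robot travel = 1.8500·0.0800 = 0.1480 m
robot covers 1.8500·0.4625 − ½·4.0000·0.4625² = 0.4278 m while stopping
person approaches 0.6000·(0.0800+0.4625) = 0.3255 m
C+Z_d+Z_r = 0.2000+0.0100+0.0300 = 0.2400 m
sum ≈ 0.1480+0.4278+0.3255+0.2400 ≈ 1.1413 m = S ✓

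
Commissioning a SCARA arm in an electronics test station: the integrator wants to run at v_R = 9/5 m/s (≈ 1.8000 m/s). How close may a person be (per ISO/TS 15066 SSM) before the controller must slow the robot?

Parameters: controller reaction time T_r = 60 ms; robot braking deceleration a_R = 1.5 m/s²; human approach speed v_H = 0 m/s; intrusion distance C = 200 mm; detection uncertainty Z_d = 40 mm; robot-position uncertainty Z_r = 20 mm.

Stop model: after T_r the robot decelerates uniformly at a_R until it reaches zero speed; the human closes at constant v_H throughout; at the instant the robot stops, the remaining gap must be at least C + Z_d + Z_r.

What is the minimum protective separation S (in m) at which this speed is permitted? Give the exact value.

T_s = v_R/a_R = (9/5)/(3/2) = 1.2000 s
robot in T_r: 1.8000·0.0600 = 0.1080 m
robot under decel: 1.8000²/(2·1.5000) = 1.0800 m
person approaches 0.0000·(0.0600+1.2000) = 0.0000 m
residual clearance needed = 0.2000+0.0400+0.0200 = 0.2600 m
S_min ≈ 0.1080+1.0800+0.0000+0.2600  ⇒  S_min = 181/125 m

S_min = 181/125 m = 1.4480 m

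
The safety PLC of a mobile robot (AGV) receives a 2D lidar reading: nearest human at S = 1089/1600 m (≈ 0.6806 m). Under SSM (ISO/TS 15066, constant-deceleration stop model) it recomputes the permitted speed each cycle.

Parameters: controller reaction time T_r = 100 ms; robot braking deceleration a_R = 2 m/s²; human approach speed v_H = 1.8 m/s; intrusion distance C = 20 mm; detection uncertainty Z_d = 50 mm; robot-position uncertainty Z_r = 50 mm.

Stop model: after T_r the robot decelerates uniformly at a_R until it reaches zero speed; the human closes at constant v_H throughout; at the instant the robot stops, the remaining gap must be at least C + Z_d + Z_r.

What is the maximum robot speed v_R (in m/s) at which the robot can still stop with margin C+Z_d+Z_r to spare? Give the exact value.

collect terms ⇒ (1/4)·v_R² + (1)·v_R + (-609/1600) = 0
  disc = (1)² − 4·(1/4)·(-609/1600) = 2209/1600 ; √disc = 47/40
  v_R = (−(1) + 47/40) / (2·(1/4)) = 7/20 m/s
check:
T_s = v_R/a_R = (7/20)/2 = 0.1750 s
robot in T_r: 0.3500·0.1000 = 0.0350 m
braking distance = 0.3500²/(2·2.0000) = 0.0306 m
human over T_r+T_s: 1.8000·(0.1000+0.1750) = 0.4950 m
margins: 0.0200+0.0500+0.0500 = 0.1200 m
sum ≈ 0.0350+0.0306+0.4950+0.1200 ≈ 0.6806 m = S ✓

v_R_max = 7/20 m/s = 0.3500 m/s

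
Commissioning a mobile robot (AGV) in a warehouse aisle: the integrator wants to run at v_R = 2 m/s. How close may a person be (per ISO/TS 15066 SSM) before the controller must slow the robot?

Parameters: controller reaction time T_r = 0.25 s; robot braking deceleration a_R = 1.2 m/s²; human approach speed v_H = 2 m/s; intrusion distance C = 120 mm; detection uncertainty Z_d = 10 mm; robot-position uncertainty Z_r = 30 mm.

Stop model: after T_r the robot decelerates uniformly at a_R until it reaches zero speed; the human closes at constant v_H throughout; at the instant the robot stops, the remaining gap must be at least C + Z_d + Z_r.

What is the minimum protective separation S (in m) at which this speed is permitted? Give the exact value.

S_min = 154/25 m = 6.1600 m

T_s = v_R/a_R = 2/(6/5) = 1.6667 s
robot in T_r: 2.0000·0.2500 = 0.5000 m
braking distance = 2.0000²/(2·1.2000) = 1.6667 m
human closes 2.0000·1.9167 = 3.8333 m
C+Z_d+Z_r = 0.1200+0.0100+0.0300 = 0.1600 m
S_min ≈ 0.5000+1.6667+3.8333+0.1600  ⇒  S_min = 154/25 m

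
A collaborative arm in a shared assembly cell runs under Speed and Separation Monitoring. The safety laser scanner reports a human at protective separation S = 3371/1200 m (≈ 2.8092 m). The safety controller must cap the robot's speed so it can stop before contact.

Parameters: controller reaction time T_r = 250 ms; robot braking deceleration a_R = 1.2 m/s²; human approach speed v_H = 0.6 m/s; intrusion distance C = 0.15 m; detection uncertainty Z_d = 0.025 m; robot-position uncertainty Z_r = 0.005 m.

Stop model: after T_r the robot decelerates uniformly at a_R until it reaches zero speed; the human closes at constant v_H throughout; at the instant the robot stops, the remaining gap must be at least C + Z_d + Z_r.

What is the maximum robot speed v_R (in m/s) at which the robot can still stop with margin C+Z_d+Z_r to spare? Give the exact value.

collect terms ⇒ (5/12)·v_R² + (3/4)·v_R + (-119/48) = 0
  disc = (3/4)² − 4·(5/12)·(-119/48) = 169/36 ; √disc = 13/6
  v_R = (−(3/4) + 13/6) / (2·(5/12)) = 17/10 m/s
check:
braking lasts T_s = (17/10)/(6/5) = 1.4167 s
reaction-phase robot travel = 1.7000·0.2500 = 0.4250 m
robot under decel: 1.7000²/(2·1.2000) = 1.2042 m
person approaches 0.6000·(0.2500+1.4167) = 1.0000 m
margins: 0.1500+0.0250+0.0050 = 0.1800 m
sum ≈ 0.4250+1.2042+1.0000+0.1800 ≈ 2.8092 m = S ✓

v_R_max = 17/10 m/s = 1.7000 m/s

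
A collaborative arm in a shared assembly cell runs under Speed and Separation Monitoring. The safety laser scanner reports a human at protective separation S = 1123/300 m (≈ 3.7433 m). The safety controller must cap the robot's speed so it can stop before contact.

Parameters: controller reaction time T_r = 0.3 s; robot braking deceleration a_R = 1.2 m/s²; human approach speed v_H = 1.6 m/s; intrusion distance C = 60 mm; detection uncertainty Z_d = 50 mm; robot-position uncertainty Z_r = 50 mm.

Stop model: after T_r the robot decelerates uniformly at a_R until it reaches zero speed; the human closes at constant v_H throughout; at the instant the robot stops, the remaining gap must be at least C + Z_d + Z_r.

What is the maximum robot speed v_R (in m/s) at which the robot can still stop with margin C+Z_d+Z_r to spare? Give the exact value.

v_R_max = 7/5 m/s = 1.4000 m/s

quadratic (5/12)·v² + (49/30)·v + (-931/300) = 0
  disc = (49/30)² − 4·(5/12)·(-931/300) = 196/25 ; √disc = 14/5
  v_R = (−(49/30) + 14/5) / (2·(5/12)) = 7/5 m/s
check:
braking lasts T_s = (7/5)/(6/5) = 1.1667 s
robot in T_r: 1.4000·0.3000 = 0.4200 m
robot covers 1.4000·1.1667 − ½·1.2000·1.1667² = 0.8167 m while stopping
human over T_r+T_s: 1.6000·(0.3000+1.1667) = 2.3467 m
C+Z_d+Z_r = 0.0600+0.0500+0.0500 = 0.1600 m
sum ≈ 0.4200+0.8167+2.3467+0.1600 ≈ 3.7433 m = S ✓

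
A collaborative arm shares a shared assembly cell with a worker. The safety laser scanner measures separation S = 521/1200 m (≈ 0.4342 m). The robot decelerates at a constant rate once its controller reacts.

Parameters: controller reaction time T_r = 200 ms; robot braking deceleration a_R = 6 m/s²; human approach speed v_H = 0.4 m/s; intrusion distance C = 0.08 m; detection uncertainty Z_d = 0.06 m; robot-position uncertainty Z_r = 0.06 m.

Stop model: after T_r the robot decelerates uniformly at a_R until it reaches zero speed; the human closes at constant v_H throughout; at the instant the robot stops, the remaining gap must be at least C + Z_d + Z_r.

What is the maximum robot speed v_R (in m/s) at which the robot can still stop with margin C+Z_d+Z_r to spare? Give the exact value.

v_R_max = 1/2 m/s = 0.5000 m/s

collect terms ⇒ (1/12)·v_R² + (4/15)·v_R + (-37/240) = 0
  disc = (4/15)² − 4·(1/12)·(-37/240) = 49/400 ; √disc = 7/20
  v_R = (−(4/15) + 7/20) / (2·(1/12)) = 1/2 m/s
check:
T_s = v_R/a_R = (1/2)/6 = 0.0833 s
robot in T_r: 0.5000·0.2000 = 0.1000 m
braking distance = 0.5000²/(2·6.0000) = 0.0208 m
person approaches 0.4000·(0.2000+0.0833) = 0.1133 m
margins: 0.0800+0.0600+0.0600 = 0.2000 m
sum ≈ 0.1000+0.0208+0.1133+0.2000 ≈ 0.4342 m = S ✓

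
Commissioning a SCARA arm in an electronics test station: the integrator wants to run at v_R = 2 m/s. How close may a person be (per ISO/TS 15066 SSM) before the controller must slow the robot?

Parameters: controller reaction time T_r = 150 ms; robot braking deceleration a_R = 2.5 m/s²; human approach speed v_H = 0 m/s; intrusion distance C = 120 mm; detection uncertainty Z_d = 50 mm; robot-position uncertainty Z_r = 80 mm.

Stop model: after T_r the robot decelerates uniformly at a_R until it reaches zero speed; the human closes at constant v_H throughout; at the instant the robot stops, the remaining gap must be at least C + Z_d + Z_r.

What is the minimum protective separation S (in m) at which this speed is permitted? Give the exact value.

S_min = 27/20 m = 1.3500 m

T_s = v_R/a_R = 2/(5/2) = 0.8000 s
reaction-phase robot travel = 2.0000·0.1500 = 0.3000 m
robot under decel: 2.0000²/(2·2.5000) = 0.8000 m
person approaches 0.0000·(0.1500+0.8000) = 0.0000 m
margins: 0.1200+0.0500+0.0800 = 0.2500 m
S_min ≈ 0.3000+0.8000+0.0000+0.2500  ⇒  S_min = 27/20 m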